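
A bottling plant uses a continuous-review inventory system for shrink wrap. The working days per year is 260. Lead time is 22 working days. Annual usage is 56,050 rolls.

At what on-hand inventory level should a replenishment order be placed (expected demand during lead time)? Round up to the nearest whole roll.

Daily demand d = 56,050 / 260 = 215.577 rolls/day
Demand during lead time = 215.577 × 22 = 4,742.69
Reorder point = 4,742.69 → round up

4,743 rolls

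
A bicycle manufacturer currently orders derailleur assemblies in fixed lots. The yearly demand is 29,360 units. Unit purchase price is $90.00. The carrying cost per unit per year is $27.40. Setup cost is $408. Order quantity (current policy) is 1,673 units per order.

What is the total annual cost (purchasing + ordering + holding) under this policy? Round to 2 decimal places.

$2,672,480.22

Annual ordering cost = (D/Q)·S = (29,360/1,673) × 408 = $7,160.12
Annual holding cost  = (Q/2)·H = (1,673/2) × 27.4 = $22,920.10
Purchase cost = D·C = 29,360 × 90 = $2,642,400.00
Total = $7,160.12 + $22,920.10 + $2,642,400.00 = $2,672,480.22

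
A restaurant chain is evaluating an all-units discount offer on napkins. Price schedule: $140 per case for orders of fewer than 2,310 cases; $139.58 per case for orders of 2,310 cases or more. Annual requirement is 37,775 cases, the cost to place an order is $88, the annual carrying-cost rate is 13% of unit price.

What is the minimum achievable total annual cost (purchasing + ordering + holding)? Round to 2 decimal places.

$5,295,031.48

H₁ = 13%×$140 = $18.2000;  H₂ = 13%×$139.58 = $18.1454
EOQ₁ = √(2×37,775×88/18.2000) = 604.40  (< 2,310, feasible at tier 1)
EOQ₂ = √(2×37,775×88/18.1454) = 605.31  (< 2,310 → use Q = 2,310 at tier-2 price)
TC(tier 1 (EOQ₁), Q≈604.4) = $5,299,500.04
TC(tier 2, Q≈2,310.0) = $5,295,031.48
Minimum at tier 2: $5,295,031.48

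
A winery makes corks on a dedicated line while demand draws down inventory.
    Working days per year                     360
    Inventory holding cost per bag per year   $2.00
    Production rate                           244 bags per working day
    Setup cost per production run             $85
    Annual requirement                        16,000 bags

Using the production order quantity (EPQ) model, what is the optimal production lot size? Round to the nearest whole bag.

1,290 bags

d = 16,000/360 = 44.4444 bags/day;  effective holding cost H(1 − d/p) = 2·(1 − 44.4444/244) = 1.63570
Q* = √(2DS / H_eff) = √(2·16,000·85 / 1.63570) ≈ 1,289.53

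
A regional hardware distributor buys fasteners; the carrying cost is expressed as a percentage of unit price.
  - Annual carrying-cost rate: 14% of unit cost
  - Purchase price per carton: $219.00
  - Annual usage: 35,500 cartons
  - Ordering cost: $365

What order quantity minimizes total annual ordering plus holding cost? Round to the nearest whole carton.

919 cartons

H = i·C = 0.14 × $219 = $30.6600 per carton-year
2DS/H = 2·35,500·365/30.66 = 845,238.10
EOQ = √845,238.10 ≈ 919.37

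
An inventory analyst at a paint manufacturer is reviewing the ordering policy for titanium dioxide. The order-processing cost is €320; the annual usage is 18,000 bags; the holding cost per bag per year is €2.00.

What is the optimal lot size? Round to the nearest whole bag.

2DS/H = 2·18,000·320/2 = 5,760,000.00
EOQ = √5,760,000.00 ≈ 2,400.00

2,400 bags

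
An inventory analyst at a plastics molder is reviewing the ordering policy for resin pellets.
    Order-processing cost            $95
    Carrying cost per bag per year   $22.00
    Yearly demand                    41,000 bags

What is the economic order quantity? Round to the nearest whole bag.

595 bags

Optimal lot size Q* = (2 × 41,000 × $95 / $22)^½ ≈ 595.06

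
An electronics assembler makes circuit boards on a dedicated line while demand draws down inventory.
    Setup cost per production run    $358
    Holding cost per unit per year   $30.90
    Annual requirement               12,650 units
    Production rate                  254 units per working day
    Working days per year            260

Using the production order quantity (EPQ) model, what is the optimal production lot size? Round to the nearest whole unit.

602 units

d = 12,650/260 = 48.6538 units/day;  effective holding cost H(1 − d/p) = 30.9·(1 − 48.6538/254) = 24.98109
Q* = √(2DS / H_eff) = √(2·12,650·358 / 24.98109) ≈ 602.14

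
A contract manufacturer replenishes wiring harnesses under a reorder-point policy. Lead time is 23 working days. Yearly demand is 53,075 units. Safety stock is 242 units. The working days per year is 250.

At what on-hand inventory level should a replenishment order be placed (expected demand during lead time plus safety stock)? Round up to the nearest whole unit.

5,125 units

Daily demand d = 53,075 / 250 = 212.300 units/day
Demand during lead time = 212.300 × 23 = 4,882.90
Reorder point = 4,882.90 + 242 = 5,124.90 → round up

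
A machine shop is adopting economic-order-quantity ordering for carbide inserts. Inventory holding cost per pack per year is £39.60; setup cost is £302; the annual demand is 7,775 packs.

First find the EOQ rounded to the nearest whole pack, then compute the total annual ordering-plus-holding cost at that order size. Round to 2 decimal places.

Optimal lot size Q* = (2 × 7,775 × £302 / £39.6)^½ ≈ 344.37 → Q = 344 packs
Ordering: D/Q × S = 7,775/344 × £302 = £6,825.73
Holding:  Q/2 × H = 344/2 × £39.6 = £6,811.20
Total = £6,825.73 + £6,811.20 = £13,636.93

£13,636.93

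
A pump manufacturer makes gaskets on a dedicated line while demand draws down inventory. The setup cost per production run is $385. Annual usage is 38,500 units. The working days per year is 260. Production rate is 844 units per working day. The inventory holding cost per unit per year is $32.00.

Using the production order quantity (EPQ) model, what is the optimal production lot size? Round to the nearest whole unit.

1,060 units

Daily demand d = 38,500/260 = 148.077; p = 844; 1 − d/p = 0.82455
EPQ = √(2DS / (H(1 − d/p)))
    = √(2 × 38,500 × 385 / (32 × 0.82455)) ≈ 1,059.96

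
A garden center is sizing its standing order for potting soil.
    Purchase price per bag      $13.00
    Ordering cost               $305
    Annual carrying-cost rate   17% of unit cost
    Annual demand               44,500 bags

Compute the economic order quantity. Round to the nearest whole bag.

Holding cost per bag per year: H = 17% × $13 = $2.2100
Optimal lot size Q* = (2 × 44,500 × $305 / $2.21)^½ ≈ 3,504.68

3,505 bags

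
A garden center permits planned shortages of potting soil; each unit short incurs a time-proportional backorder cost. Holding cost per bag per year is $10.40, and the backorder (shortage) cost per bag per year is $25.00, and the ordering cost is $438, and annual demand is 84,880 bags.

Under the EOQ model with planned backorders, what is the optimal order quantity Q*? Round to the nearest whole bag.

Q* = √(2DS/H) · √((H + b)/b)
   = √(2 × 84,880 × 438 / 10.4) · √((10.4 + 25) / 25)
   = 2,673.856 × 1.1900 ≈ 3,181.78

3,182 bags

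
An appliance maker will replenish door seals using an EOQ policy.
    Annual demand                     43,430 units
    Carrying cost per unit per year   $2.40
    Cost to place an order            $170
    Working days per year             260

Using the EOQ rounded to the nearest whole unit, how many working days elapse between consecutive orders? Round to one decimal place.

2DS/H = 2·43,430·170/2.4 = 6,152,583.33
EOQ = √6,152,583.33 ≈ 2,480.44 → Q = 2,480 units
Days between orders = 260 / (D/Q) = 260 / 17.512 ≈ 14.847

14.8 days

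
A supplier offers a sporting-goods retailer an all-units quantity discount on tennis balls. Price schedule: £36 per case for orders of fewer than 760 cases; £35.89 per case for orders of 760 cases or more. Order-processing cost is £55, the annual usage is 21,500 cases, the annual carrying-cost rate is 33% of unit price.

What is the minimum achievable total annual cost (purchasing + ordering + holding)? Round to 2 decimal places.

£777,691.53

H₁ = 33%×£36 = £11.8800;  H₂ = 33%×£35.89 = £11.8437
EOQ₁ = √(2×21,500×55/11.8800) = 446.18  (< 760, feasible at tier 1)
EOQ₂ = √(2×21,500×55/11.8437) = 446.86  (< 760 → use Q = 760 at tier-2 price)
TC(tier 1 (EOQ₁), Q≈446.2) = £779,300.58
TC(tier 2, Q≈760.0) = £777,691.53
Minimum at tier 2: £777,691.53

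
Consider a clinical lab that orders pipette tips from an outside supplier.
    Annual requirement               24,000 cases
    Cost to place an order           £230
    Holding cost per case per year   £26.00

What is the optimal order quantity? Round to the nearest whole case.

652 cases

Q* = √(2·D·S / H) = √(2·24,000·230 / 26) = √424,615.4 ≈ 651.63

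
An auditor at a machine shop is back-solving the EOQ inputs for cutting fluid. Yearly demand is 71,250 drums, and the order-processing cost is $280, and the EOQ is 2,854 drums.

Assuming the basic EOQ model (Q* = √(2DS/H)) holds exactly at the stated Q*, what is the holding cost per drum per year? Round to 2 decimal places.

$4.90

Since Q* = (2DS/H)^½, squaring gives Q*²·H = 2DS.
H = 2DS / Q² = 2 × 71,250 × 280 / 2,854² = 4.8985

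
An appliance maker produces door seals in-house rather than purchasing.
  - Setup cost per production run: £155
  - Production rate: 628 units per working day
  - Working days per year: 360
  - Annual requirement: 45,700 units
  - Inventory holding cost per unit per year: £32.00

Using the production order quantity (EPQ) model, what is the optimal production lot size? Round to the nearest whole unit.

d = 45,700/360 = 126.9444 units/day;  effective holding cost H(1 − d/p) = 32·(1 − 126.9444/628) = 25.53149
Q* = √(2DS / H_eff) = √(2·45,700·155 / 25.53149) ≈ 744.90

745 units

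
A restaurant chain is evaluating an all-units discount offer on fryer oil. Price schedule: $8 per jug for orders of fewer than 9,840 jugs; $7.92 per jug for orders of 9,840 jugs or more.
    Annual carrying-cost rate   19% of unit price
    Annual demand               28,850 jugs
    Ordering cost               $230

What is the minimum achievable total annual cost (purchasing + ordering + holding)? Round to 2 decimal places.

$235,291.32

H₁ = 19%×$8 = $1.5200;  H₂ = 19%×$7.92 = $1.5048
EOQ₁ = √(2×28,850×230/1.5200) = 2,954.81  (< 9,840, feasible at tier 1)
EOQ₂ = √(2×28,850×230/1.5048) = 2,969.70  (< 9,840 → use Q = 9,840 at tier-2 price)
TC(tier 1 (EOQ₁), Q≈2,954.8) = $235,291.32
TC(tier 2, Q≈9,840.0) = $236,569.96
Minimum at tier 1 (EOQ₁): $235,291.32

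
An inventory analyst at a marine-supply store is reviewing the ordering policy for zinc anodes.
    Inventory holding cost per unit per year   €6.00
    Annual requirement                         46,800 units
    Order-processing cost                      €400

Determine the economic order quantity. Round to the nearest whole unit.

2,498 units

EOQ = √(2DS/H) = √(2 × 46,800 × 400 / 6)
    = √(6,240,000.00) ≈ 2,498.00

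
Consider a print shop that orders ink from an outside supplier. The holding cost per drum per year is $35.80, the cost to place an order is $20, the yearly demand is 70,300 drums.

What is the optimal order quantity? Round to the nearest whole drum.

280 drums

2DS/H = 2·70,300·20/35.8 = 78,547.49
EOQ = √78,547.49 ≈ 280.26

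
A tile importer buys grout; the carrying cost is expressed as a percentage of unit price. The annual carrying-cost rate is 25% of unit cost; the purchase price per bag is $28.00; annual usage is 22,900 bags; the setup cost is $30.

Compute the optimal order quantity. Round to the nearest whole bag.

H = i·C = 0.25 × $28 = $7.0000 per bag-year
Q* = √(2·D·S / H) = √(2·22,900·30 / 7) = √196,285.7 ≈ 443.04

443 bags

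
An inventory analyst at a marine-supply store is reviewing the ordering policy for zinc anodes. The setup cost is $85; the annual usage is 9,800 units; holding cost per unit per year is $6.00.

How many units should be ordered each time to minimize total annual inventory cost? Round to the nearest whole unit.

EOQ = √(2DS/H) = √(2 × 9,800 × 85 / 6)
    = √(277,666.67) ≈ 526.94

527 units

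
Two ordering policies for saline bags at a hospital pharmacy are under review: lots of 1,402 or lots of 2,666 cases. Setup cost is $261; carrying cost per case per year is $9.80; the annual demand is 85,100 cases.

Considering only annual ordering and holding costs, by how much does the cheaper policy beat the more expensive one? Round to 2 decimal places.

TC(Q) = (D/Q)S + (Q/2)H
TC(1,402) = (85,100/1,402)×261 + (1,402/2)×9.8 = $22,712.24
TC(2,666) = (85,100/2,666)×261 + (2,666/2)×9.8 = $21,394.65
Cheaper: Q = 2,666.  Difference = $1,317.59

$1,317.59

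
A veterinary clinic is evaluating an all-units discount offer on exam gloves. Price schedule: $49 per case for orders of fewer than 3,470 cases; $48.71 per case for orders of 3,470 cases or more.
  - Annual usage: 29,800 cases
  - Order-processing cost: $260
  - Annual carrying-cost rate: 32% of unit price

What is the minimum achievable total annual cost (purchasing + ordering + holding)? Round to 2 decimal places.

$1,475,787.73

H₁ = 32%×$49 = $15.6800;  H₂ = 32%×$48.71 = $15.5872
EOQ₁ = √(2×29,800×260/15.6800) = 994.12  (< 3,470, feasible at tier 1)
EOQ₂ = √(2×29,800×260/15.5872) = 997.07  (< 3,470 → use Q = 3,470 at tier-2 price)
TC(tier 1 (EOQ₁), Q≈994.1) = $1,475,787.73
TC(tier 2, Q≈3,470.0) = $1,480,834.65
Minimum at tier 1 (EOQ₁): $1,475,787.73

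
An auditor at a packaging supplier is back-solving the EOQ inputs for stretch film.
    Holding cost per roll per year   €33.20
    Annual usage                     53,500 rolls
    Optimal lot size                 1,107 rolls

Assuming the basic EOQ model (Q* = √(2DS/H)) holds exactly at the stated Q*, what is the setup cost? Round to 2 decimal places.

From Q* = √(2DS/H) ⇒ Q*² = 2DS/H.
S = Q²H / (2D) = 1,107² × 33.2 / (2 × 53,500) = 380.2328

€380.23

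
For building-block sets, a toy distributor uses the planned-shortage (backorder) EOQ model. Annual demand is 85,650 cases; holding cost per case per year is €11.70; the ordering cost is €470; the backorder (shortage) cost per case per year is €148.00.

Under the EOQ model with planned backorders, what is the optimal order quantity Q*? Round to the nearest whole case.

Basic EOQ = √(2·85,650·470/11.7) = 2,623.220
Backorder adjustment √((H+b)/b) = √((11.7+148)/148) = 1.0388
Q* = 2,623.220 × 1.0388 ≈ 2,724.94

2,725 cases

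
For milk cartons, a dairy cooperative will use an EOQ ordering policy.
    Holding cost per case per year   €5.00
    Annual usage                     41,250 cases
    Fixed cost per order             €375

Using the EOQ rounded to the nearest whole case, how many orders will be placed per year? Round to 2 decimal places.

16.59 orders per year

2DS/H = 2·41,250·375/5 = 6,187,500.00
EOQ = √6,187,500.00 ≈ 2,487.47 → Q = 2,487
N = D/Q = 41,250/2,487 ≈ 16.586 orders/yr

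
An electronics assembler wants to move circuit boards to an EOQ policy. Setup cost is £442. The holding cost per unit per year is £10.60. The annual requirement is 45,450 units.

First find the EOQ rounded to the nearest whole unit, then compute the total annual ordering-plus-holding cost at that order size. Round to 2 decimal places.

2DS/H = 2·45,450·442/10.6 = 3,790,358.49
EOQ = √3,790,358.49 ≈ 1,946.88 → Q = 1,947 units
Ordering: D/Q × S = 45,450/1,947 × £442 = £10,317.87
Holding:  Q/2 × H = 1,947/2 × £10.6 = £10,319.10
Total = £10,317.87 + £10,319.10 = £20,636.97

£20,636.97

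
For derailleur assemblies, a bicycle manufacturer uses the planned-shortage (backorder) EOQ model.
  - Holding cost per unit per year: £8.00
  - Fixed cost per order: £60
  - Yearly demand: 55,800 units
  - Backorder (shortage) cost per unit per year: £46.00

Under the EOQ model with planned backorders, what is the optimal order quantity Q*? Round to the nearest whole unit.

991 units

Q* = √(2DS/H) · √((H + b)/b)
   = √(2 × 55,800 × 60 / 8) · √((8 + 46) / 46)
   = 914.877 × 1.0835 ≈ 991.24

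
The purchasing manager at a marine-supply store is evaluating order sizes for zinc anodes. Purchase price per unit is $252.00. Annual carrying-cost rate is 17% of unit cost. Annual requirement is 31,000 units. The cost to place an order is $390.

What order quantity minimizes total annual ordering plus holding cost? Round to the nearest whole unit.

751 units

Holding cost per unit per year: H = 17% × $252 = $42.8400
2DS/H = 2·31,000·390/42.84 = 564,425.77
EOQ = √564,425.77 ≈ 751.28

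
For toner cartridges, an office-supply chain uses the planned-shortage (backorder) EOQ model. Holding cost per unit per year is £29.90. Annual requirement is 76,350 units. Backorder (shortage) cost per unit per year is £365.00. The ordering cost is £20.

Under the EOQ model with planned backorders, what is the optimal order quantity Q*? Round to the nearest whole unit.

332 units

Basic EOQ = √(2·76,350·20/29.9) = 319.594
Backorder adjustment √((H+b)/b) = √((29.9+365)/365) = 1.0402
Q* = 319.594 × 1.0402 ≈ 332.43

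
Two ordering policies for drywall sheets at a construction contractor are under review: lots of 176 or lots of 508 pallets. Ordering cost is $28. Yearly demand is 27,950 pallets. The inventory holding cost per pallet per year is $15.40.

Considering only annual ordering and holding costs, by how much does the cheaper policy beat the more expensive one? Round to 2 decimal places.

$349.64

TC(Q) = (D/Q)S + (Q/2)H
TC(176) = (27,950/176)×28 + (176/2)×15.4 = $5,801.79
TC(508) = (27,950/508)×28 + (508/2)×15.4 = $5,452.15
Cheaper: Q = 508.  Difference = $349.64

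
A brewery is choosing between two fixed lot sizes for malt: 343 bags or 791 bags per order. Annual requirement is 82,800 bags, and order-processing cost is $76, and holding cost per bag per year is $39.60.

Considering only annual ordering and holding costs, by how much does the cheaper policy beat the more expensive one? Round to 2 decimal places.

$1,520.46

Annual cost at Q: ordering D·S/Q plus holding Q·H/2.
TC(343) = (82,800/343)×76 + (343/2)×39.6 = $25,137.76
TC(791) = (82,800/791)×76 + (791/2)×39.6 = $23,617.30
Lots of 791 are cheaper by $1,520.46.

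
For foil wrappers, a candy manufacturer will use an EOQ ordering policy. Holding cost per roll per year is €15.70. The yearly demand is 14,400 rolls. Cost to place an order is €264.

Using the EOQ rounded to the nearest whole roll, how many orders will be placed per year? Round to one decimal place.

Q* = √(2·D·S / H) = √(2·14,400·264 / 15.7) = √484,280.3 ≈ 695.90 → Q = 696
Orders per year = D/Q = 14,400 / 696 = 20.690

20.7 orders per year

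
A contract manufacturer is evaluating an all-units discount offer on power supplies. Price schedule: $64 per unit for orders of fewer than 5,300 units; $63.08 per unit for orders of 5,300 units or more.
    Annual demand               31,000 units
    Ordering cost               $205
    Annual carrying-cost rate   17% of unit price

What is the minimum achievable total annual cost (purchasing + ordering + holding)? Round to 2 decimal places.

H₁ = 17%×$64 = $10.8800;  H₂ = 17%×$63.08 = $10.7236
EOQ₁ = √(2×31,000×205/10.8800) = 1,080.83  (< 5,300, feasible at tier 1)
EOQ₂ = √(2×31,000×205/10.7236) = 1,088.69  (< 5,300 → use Q = 5,300 at tier-2 price)
TC(tier 1 (EOQ₁), Q≈1,080.8) = $1,995,759.46
TC(tier 2, Q≈5,300.0) = $1,985,096.60
Minimum at tier 2: $1,985,096.60

$1,985,096.60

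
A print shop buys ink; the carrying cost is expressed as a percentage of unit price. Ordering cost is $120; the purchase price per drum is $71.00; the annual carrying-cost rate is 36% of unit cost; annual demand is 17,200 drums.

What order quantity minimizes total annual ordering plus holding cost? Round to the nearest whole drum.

402 drums

Carrying cost H = $71 × 36% = $25.5600/drum/yr
EOQ = √(2DS/H) = √(2 × 17,200 × 120 / 25.56)
    = √(161,502.35) ≈ 401.87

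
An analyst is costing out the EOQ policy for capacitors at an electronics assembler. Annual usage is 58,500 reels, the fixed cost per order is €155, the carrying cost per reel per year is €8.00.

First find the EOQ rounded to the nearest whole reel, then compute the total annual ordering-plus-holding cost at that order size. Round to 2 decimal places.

Optimal lot size Q* = (2 × 58,500 × €155 / €8)^½ ≈ 1,505.61 → Q = 1,506 reels
Orders/yr = 58,500/1,506 = 38.845; ordering cost = 38.845 × €155 = €6,020.92
Average inventory = 1,506/2 = 753; holding cost = 753 × €8 = €6,024.00
Total = €6,020.92 + €6,024.00 = €12,044.92

€12,044.92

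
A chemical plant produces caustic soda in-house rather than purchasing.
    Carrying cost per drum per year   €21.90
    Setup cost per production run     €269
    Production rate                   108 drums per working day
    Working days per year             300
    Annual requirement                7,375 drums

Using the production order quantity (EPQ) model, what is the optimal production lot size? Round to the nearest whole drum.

484 drums

d = 7,375/300 = 24.5833 drums/day;  effective holding cost H(1 − d/p) = 21.9·(1 − 24.5833/108) = 16.91505
Q* = √(2DS / H_eff) = √(2·7,375·269 / 16.91505) ≈ 484.32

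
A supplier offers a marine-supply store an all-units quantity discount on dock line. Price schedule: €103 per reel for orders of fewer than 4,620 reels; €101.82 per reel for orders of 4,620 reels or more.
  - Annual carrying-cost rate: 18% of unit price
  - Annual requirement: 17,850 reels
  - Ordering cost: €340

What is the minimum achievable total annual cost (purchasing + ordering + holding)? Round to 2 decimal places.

€1,853,551.28

H₁ = 18%×€103 = €18.5400;  H₂ = 18%×€101.82 = €18.3276
EOQ₁ = √(2×17,850×340/18.5400) = 809.13  (< 4,620, feasible at tier 1)
EOQ₂ = √(2×17,850×340/18.3276) = 813.81  (< 4,620 → use Q = 4,620 at tier-2 price)
TC(tier 1 (EOQ₁), Q≈809.1) = €1,853,551.28
TC(tier 2, Q≈4,620.0) = €1,861,137.39
Minimum at tier 1 (EOQ₁): €1,853,551.28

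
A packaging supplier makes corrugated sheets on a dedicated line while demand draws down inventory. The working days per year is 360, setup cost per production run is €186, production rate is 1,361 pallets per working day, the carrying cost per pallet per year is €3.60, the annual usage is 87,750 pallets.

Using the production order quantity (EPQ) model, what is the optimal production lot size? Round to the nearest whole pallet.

3,324 pallets

d = 87,750/360 = 243.7500 pallets/day;  effective holding cost H(1 − d/p) = 3.6·(1 − 243.7500/1361) = 2.95525
Q* = √(2DS / H_eff) = √(2·87,750·186 / 2.95525) ≈ 3,323.52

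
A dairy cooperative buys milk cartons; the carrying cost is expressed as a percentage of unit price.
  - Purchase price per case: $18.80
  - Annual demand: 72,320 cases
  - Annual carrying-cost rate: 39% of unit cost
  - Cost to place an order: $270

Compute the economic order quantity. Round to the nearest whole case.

2,308 cases

Holding cost per case per year: H = 39% × $18.8 = $7.3320
Q* = √(2·D·S / H) = √(2·72,320·270 / 7.332) = √5,326,350.2 ≈ 2,307.89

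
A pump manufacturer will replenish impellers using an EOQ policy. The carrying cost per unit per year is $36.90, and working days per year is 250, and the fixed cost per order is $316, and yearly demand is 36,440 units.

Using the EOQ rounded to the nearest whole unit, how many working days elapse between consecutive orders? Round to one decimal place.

5.4 days

2DS/H = 2·36,440·316/36.9 = 624,121.41
EOQ = √624,121.41 ≈ 790.01 → Q = 790 units
T = Q/D × 250 days = 790/36,440 × 250 = 5.420 days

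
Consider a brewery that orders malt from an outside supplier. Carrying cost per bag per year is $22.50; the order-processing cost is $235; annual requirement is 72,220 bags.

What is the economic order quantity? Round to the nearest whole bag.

1,228 bags

2DS/H = 2·72,220·235/22.5 = 1,508,595.56
EOQ = √1,508,595.56 ≈ 1,228.25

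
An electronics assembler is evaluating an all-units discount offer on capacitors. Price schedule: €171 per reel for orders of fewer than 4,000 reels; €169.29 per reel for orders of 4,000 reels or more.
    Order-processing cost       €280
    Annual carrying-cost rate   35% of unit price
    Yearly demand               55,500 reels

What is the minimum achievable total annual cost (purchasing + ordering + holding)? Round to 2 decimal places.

H₁ = 35%×€171 = €59.8500;  H₂ = 35%×€169.29 = €59.2515
EOQ₁ = √(2×55,500×280/59.8500) = 720.62  (< 4,000, feasible at tier 1)
EOQ₂ = √(2×55,500×280/59.2515) = 724.25  (< 4,000 → use Q = 4,000 at tier-2 price)
TC(tier 1 (EOQ₁), Q≈720.6) = €9,533,629.32
TC(tier 2, Q≈4,000.0) = €9,517,983.00
Minimum at tier 2: €9,517,983.00

€9,517,983.00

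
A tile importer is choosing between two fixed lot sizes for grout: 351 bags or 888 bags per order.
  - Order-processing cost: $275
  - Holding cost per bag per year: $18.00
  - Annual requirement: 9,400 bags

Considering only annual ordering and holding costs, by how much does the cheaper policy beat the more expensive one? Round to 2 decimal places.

$379.36

For each Q, cost = (D/Q)·S + (Q/2)·H.
TC(351) = (9,400/351)×275 + (351/2)×18 = $10,523.67
TC(888) = (9,400/888)×275 + (888/2)×18 = $10,903.04
Cheaper: Q = 351.  Difference = $379.36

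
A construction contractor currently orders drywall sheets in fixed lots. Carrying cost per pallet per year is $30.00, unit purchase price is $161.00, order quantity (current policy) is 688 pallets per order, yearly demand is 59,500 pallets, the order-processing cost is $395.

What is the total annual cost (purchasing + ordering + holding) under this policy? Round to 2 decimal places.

Annual ordering cost = (D/Q)·S = (59,500/688) × 395 = $34,160.61
Annual holding cost  = (Q/2)·H = (688/2) × 30 = $10,320.00
Purchase cost = D·C = 59,500 × 161 = $9,579,500.00
Total = $34,160.61 + $10,320.00 + $9,579,500.00 = $9,623,980.61

$9,623,980.61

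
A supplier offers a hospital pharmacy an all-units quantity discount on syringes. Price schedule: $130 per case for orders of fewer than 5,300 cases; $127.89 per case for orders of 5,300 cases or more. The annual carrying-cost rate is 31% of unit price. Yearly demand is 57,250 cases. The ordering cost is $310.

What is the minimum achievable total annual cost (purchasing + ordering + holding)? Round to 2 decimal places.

H₁ = 31%×$130 = $40.3000;  H₂ = 31%×$127.89 = $39.6459
EOQ₁ = √(2×57,250×310/40.3000) = 938.49  (< 5,300, feasible at tier 1)
EOQ₂ = √(2×57,250×310/39.6459) = 946.20  (< 5,300 → use Q = 5,300 at tier-2 price)
TC(tier 1 (EOQ₁), Q≈938.5) = $7,480,321.27
TC(tier 2, Q≈5,300.0) = $7,430,112.72
Minimum at tier 2: $7,430,112.72

$7,430,112.72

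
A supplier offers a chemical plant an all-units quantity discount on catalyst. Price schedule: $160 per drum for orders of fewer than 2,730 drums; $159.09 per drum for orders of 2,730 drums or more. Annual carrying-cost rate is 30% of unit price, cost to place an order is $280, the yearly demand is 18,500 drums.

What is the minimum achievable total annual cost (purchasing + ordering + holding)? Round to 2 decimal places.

H₁ = 30%×$160 = $48.0000;  H₂ = 30%×$159.09 = $47.7270
EOQ₁ = √(2×18,500×280/48.0000) = 464.58  (< 2,730, feasible at tier 1)
EOQ₂ = √(2×18,500×280/47.7270) = 465.91  (< 2,730 → use Q = 2,730 at tier-2 price)
TC(tier 1 (EOQ₁), Q≈464.6) = $2,982,299.78
TC(tier 2, Q≈2,730.0) = $3,010,209.79
Minimum at tier 1 (EOQ₁): $2,982,299.78

$2,982,299.78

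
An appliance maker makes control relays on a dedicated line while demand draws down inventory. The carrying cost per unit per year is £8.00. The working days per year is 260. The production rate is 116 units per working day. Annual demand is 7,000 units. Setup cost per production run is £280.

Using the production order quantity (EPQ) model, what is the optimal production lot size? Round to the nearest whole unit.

799 units

Daily demand d = 7,000/260 = 26.923; p = 116; 1 − d/p = 0.76790
EPQ = √(2DS / (H(1 − d/p)))
    = √(2 × 7,000 × 280 / (8 × 0.76790)) ≈ 798.81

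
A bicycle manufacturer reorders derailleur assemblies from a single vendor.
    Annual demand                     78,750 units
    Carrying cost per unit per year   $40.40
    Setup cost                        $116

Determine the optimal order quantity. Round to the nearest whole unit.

672 units

Q* = √(2·D·S / H) = √(2·78,750·116 / 40.4) = √452,227.7 ≈ 672.48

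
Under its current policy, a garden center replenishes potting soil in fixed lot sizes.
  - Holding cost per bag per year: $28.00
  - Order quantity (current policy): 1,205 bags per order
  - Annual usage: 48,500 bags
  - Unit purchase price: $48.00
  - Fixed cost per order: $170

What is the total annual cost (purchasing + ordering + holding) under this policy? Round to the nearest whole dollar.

Ordering: D/Q × S = 48,500/1,205 × $170 = $6,842.32
Holding:  Q/2 × H = 1,205/2 × $28 = $16,870.00
Purchase cost = D·C = 48,500 × 48 = $2,328,000.00
Total = $6,842.32 + $16,870.00 + $2,328,000.00 = $2,351,712.32

$2,351,712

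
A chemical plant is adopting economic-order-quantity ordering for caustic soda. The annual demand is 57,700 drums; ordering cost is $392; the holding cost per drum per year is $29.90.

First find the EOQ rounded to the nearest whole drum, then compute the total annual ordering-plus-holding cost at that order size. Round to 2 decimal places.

Optimal lot size Q* = (2 × 57,700 × $392 / $29.9)^½ ≈ 1,230.01 → Q = 1,230 drums
Orders/yr = 57,700/1,230 = 46.911; ordering cost = 46.911 × $392 = $18,388.94
Average inventory = 1,230/2 = 615; holding cost = 615 × $29.9 = $18,388.50
Total = $18,388.94 + $18,388.50 = $36,777.44

$36,777.44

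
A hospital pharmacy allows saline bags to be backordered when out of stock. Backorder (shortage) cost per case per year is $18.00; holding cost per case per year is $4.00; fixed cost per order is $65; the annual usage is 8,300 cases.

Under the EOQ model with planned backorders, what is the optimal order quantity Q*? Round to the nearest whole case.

574 cases

Basic EOQ = √(2·8,300·65/4) = 519.375
Backorder adjustment √((H+b)/b) = √((4+18)/18) = 1.1055
Q* = 519.375 × 1.1055 ≈ 574.19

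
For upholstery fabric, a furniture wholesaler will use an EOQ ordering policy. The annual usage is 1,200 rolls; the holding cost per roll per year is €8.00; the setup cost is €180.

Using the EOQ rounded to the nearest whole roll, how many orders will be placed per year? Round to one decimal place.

EOQ = √(2DS/H) = √(2 × 1,200 × 180 / 8)
    = √(54,000.00) ≈ 232.38 → Q = 232
Orders per year = D/Q = 1,200 / 232 = 5.172

5.2 orders per year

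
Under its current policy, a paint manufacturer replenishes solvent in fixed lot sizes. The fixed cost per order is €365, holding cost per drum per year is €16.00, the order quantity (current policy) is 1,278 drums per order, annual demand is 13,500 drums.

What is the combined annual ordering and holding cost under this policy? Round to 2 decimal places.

€14,079.63

Annual ordering cost = (D/Q)·S = (13,500/1,278) × 365 = €3,855.63
Annual holding cost  = (Q/2)·H = (1,278/2) × 16 = €10,224.00
Total = €3,855.63 + €10,224.00 = €14,079.63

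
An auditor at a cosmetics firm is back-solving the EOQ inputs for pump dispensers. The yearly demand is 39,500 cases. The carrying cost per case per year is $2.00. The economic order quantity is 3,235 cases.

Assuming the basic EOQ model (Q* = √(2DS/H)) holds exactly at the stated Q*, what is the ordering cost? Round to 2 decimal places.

From Q* = √(2DS/H) ⇒ Q*² = 2DS/H.
S = Q²H / (2D) = 3,235² × 2 / (2 × 39,500) = 264.9424

$264.94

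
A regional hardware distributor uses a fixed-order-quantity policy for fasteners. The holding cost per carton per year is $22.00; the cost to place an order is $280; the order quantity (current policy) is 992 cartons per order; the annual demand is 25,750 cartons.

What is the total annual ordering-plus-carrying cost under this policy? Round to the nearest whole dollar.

$18,180

Orders/yr = 25,750/992 = 25.958; ordering cost = 25.958 × $280 = $7,268.15
Average inventory = 992/2 = 496; holding cost = 496 × $22 = $10,912.00
Total = $7,268.15 + $10,912.00 = $18,180.15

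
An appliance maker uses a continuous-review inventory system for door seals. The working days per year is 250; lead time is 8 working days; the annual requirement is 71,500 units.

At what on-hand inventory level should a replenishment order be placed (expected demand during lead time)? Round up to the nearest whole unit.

2,288 units

Daily demand d = 71,500 / 250 = 286.000 units/day
Demand during lead time = 286.000 × 8 = 2,288.00
Reorder point = 2,288.00 → round up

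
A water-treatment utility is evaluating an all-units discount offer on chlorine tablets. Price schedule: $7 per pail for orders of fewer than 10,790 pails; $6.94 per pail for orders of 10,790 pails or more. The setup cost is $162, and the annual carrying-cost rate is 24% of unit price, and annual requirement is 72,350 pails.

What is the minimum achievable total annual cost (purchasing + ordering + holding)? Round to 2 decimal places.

H₁ = 24%×$7 = $1.6800;  H₂ = 24%×$6.94 = $1.6656
EOQ₁ = √(2×72,350×162/1.6800) = 3,735.40  (< 10,790, feasible at tier 1)
EOQ₂ = √(2×72,350×162/1.6656) = 3,751.51  (< 10,790 → use Q = 10,790 at tier-2 price)
TC(tier 1 (EOQ₁), Q≈3,735.4) = $512,725.47
TC(tier 2, Q≈10,790.0) = $512,181.17
Minimum at tier 2: $512,181.17

$512,181.17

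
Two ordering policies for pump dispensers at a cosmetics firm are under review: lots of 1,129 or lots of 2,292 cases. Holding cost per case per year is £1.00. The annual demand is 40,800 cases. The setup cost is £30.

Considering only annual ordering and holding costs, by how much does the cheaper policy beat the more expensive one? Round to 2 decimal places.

£31.39

Annual cost at Q: ordering D·S/Q plus holding Q·H/2.
TC(1,129) = (40,800/1,129)×30 + (1,129/2)×1 = £1,648.65
TC(2,292) = (40,800/2,292)×30 + (2,292/2)×1 = £1,680.03
Lots of 1,129 are cheaper by £31.39.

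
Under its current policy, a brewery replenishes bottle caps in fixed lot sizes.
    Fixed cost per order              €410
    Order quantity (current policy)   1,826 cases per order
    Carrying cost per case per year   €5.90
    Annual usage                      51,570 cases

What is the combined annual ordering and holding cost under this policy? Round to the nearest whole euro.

Orders/yr = 51,570/1,826 = 28.242; ordering cost = 28.242 × €410 = €11,579.24
Average inventory = 1,826/2 = 913; holding cost = 913 × €5.9 = €5,386.70
Total = €11,579.24 + €5,386.70 = €16,965.94

€16,966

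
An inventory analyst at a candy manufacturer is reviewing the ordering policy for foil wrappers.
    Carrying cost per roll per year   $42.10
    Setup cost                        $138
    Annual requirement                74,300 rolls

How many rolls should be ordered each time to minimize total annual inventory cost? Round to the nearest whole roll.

698 rolls

Q* = √(2·D·S / H) = √(2·74,300·138 / 42.1) = √487,097.4 ≈ 697.92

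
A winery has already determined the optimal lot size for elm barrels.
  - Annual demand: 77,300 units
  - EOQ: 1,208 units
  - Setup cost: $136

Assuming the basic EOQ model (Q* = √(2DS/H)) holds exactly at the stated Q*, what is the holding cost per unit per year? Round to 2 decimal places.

$14.41

EOQ relation: Q² = 2DS/H, so rearrange for the unknown.
H = 2DS / Q² = 2 × 77,300 × 136 / 1,208² = 14.4084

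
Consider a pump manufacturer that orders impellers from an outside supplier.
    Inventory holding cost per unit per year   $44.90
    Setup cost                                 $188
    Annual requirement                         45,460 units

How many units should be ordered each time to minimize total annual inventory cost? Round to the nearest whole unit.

Optimal lot size Q* = (2 × 45,460 × $188 / $44.9)^½ ≈ 617.00

617 units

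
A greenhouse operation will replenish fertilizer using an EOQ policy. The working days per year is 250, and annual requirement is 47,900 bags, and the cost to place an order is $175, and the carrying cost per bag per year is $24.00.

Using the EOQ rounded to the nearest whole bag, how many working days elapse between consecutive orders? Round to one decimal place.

Optimal lot size Q* = (2 × 47,900 × $175 / $24)^½ ≈ 835.79 → Q = 836 bags
Cycle time = (working days × Q)/D = (250 × 836) / 47,900 = 4.363 days

4.4 days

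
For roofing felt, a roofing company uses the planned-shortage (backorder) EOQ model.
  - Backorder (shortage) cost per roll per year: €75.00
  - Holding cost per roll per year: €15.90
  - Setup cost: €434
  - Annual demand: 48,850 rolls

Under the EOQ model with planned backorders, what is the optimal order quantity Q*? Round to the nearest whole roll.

Q* = √(2DS/H) · √((H + b)/b)
   = √(2 × 48,850 × 434 / 15.9) · √((15.9 + 75) / 75)
   = 1,633.028 × 1.1009 ≈ 1,797.81

1,798 rolls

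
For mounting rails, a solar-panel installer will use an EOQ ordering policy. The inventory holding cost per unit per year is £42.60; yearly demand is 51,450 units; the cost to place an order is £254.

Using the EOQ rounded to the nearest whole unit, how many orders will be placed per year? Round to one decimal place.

Optimal lot size Q* = (2 × 51,450 × £254 / £42.6)^½ ≈ 783.28 → Q = 783
N = D/Q = 51,450/783 ≈ 65.709 orders/yr

65.7 orders per year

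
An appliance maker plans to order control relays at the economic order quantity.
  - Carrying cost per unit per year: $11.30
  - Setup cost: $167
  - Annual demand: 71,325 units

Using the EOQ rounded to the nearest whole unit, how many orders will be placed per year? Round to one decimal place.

49.1 orders per year

2DS/H = 2·71,325·167/11.3 = 2,108,190.27
EOQ = √2,108,190.27 ≈ 1,451.96 → Q = 1,452
Orders per year = D/Q = 71,325 / 1,452 = 49.122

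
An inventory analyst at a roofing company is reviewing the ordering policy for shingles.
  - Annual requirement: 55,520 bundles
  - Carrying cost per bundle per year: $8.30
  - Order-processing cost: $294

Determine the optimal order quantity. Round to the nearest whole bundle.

EOQ = √(2DS/H) = √(2 × 55,520 × 294 / 8.3)
    = √(3,933,224.10) ≈ 1,983.24

1,983 bundles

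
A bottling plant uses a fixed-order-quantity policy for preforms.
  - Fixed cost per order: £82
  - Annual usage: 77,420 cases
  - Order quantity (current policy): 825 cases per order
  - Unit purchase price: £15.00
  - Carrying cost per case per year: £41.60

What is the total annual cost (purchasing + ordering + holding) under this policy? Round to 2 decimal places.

Annual ordering cost = (D/Q)·S = (77,420/825) × 82 = £7,695.08
Annual holding cost  = (Q/2)·H = (825/2) × 41.6 = £17,160.00
Purchase cost = D·C = 77,420 × 15 = £1,161,300.00
Total = £7,695.08 + £17,160.00 + £1,161,300.00 = £1,186,155.08

£1,186,155.08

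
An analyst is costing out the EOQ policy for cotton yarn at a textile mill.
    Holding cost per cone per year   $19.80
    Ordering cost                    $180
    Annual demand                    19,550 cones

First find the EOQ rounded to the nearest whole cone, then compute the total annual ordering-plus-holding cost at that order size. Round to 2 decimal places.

$11,804.76

Q* = √(2·D·S / H) = √(2·19,550·180 / 19.8) = √355,454.5 ≈ 596.20 → Q = 596 cones
Ordering: D/Q × S = 19,550/596 × $180 = $5,904.36
Holding:  Q/2 × H = 596/2 × $19.8 = $5,900.40
Total = $5,904.36 + $5,900.40 = $11,804.76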